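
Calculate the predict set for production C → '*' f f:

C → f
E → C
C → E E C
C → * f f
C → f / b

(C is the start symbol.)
{ '*' }

PREDICT(C → '*' f f) = (FIRST(RHS) \ {ε}) ∪ (FOLLOW(C) if ε ∈ FIRST(RHS), i.e. RHS ⇒* ε)
FIRST('*' f f) = { '*' }
ε ∉ FIRST('*' f f), so FOLLOW(C) is not added.
PREDICT(C → '*' f f) = { '*' }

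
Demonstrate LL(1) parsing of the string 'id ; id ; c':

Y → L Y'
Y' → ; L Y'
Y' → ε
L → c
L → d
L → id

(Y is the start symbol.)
LL(1) parsing maintains a stack (initially the start symbol over $) and the input. At each step: if the stack top is a terminal, match it against the current input token; if it is a non-terminal N, replace it with the RHS of M[N, lookahead] (the unique production whose predict set contains the lookahead).

Stack is shown with the top on the left.

Stack     Input          Action
-------------------------------
Y $       id ; id ; c $  output Y → L Y'
L Y' $    id ; id ; c $  output L → id
id Y' $   id ; id ; c $  match 'id'
Y' $      ; id ; c $     output Y' → ; L Y'
; L Y' $  ; id ; c $     match ';'
L Y' $    id ; c $       output L → id
id Y' $   id ; c $       match 'id'
Y' $      ; c $          output Y' → ; L Y'
; L Y' $  ; c $          match ';'
L Y' $    c $            output L → c
c Y' $    c $            match 'c'
Y' $      $              output Y' → ε
$         $              accept

The string is accepted.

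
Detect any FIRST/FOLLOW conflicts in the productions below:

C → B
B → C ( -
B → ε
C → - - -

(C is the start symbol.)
A FIRST/FOLLOW conflict occurs when a non-terminal N has a nullable alternative N → β (β ⇒* ε) and another alternative N → α with FIRST(α) ∩ FOLLOW(N) ≠ ∅: on such a lookahead the parser cannot decide between expanding α and letting N vanish via β.

Nullable non-terminals: B, C.
FIRST sets used below: FIRST(C) = { '(', '-', ε }, FIRST(B) = { '(', '-', ε }

B: nullable alternative(s) B → ε; FOLLOW(B) = { $, '(' }
  B → C ( -: FIRST \ {ε} = { '(', '-' } — overlaps FOLLOW(B) on { '(' }: CONFLICT
  B → ε: FIRST \ {ε} = { } — this is the only nullable alternative, skip

C: nullable alternative(s) C → B; FOLLOW(C) = { $, '(' }
  C → B: FIRST \ {ε} = { '(', '-' } — this is the only nullable alternative, skip
  C → - - -: FIRST \ {ε} = { '-' } — disjoint from FOLLOW(C)

So the grammar has 1 FIRST/FOLLOW conflict (marked CONFLICT above).

Answer: Yes. B → C '(' '-' with FOLLOW(B) on { '(' }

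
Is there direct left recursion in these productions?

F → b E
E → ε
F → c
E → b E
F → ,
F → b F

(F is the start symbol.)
No direct left recursion

F → b E: starts with b
E → ε: starts with ε
F → c: starts with c
E → b E: starts with b
F → ,: starts with ','
F → b F: starts with b

No direct left recursion found.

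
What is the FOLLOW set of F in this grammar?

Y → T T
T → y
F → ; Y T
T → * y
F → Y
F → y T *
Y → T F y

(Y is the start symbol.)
{ 'y' }

To compute FOLLOW(F), find every occurrence of F on a right-hand side N → α F β: add FIRST(β) \ {ε}, and if β is empty or nullable also add FOLLOW(N). Iterate to a fixed point.

In Y → T F y: F is followed by y, add FIRST(y) \ {ε} = { 'y' }

Taking the union: FOLLOW(F) = { 'y' }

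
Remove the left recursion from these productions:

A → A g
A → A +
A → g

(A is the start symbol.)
A → g A'
A' → g A'
A' → + A'
A' → ε

A is directly left-recursive. The standard transformation for
  A → A α₁ | ... | A α_m | β₁ | ... | β_n
is
  A  → β₁ A' | ... | β_n A'
  A' → α₁ A' | ... | α_m A' | ε

A → g becomes A → g A'
A → A g becomes A' → g A'
A → A + becomes A' → + A'
Add A' → ε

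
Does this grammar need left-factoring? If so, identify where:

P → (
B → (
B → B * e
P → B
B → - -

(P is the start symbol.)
No, left-factoring is not needed

Left-factoring is needed when two productions for the same non-terminal
share a common prefix on the right-hand side.

Productions for P:
  P → (
  P → B
Productions for B:
  B → (
  B → B * e
  B → - -

No common prefixes found.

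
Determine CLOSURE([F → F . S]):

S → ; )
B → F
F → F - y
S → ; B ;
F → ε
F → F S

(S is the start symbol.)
Start with: [F → F . S]
  [F → F . S] has the dot before S: add [S → . ; )], [S → . ; B ;]
No further items can be added.

CLOSURE = { [F → F . S], [S → . ; )], [S → . ; B ;] }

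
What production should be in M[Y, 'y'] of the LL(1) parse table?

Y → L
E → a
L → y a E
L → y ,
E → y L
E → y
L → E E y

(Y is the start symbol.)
Y → L

To find M[Y, 'y'], we find productions for Y where 'y' is in the predict set (PREDICT(N → α) = (FIRST(α) \ {ε}) ∪ (FOLLOW(N) if α ⇒* ε)).

Relevant sets:
  FIRST(L) = { 'a', 'y' }

Y → L: PREDICT = { 'a', 'y' }
  'y' is in predict set, so this production goes in M[Y, 'y']

M[Y, 'y'] = Y → L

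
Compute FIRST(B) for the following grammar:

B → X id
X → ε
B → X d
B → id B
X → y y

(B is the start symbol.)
{ 'd', 'id', 'y' }

FIRST sets of the other non-terminals involved (by the same procedure, iterated to a fixed point):
  FIRST(X) = { 'y', ε }

From B → X id:
  - X is a non-terminal: add FIRST(X) \ {ε} = { 'y' }
    X is nullable, so continue to the next symbol
  - id is a terminal: add 'id' and stop
From B → X d:
  - X is a non-terminal: add FIRST(X) \ {ε} = { 'y' }
    X is nullable, so continue to the next symbol
  - d is a terminal: add 'd' and stop
From B → id B:
  - id is a terminal: add 'id' and stop

Collecting: FIRST(B) = { 'd', 'id', 'y' }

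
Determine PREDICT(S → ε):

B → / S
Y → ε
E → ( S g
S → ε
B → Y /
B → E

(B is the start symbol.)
{ $, 'g' }

PREDICT(S → ε) = (FIRST(RHS) \ {ε}) ∪ (FOLLOW(S) if ε ∈ FIRST(RHS), i.e. RHS ⇒* ε)
The right-hand side is ε (FIRST(ε) = { ε }), so the predict set is FOLLOW(S) = { $, 'g' }
PREDICT(S → ε) = { $, 'g' }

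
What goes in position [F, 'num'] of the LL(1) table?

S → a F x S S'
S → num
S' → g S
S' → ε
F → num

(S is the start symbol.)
To find M[F, 'num'], we find productions for F where 'num' is in the predict set (PREDICT(N → α) = (FIRST(α) \ {ε}) ∪ (FOLLOW(N) if α ⇒* ε)).

F → num: PREDICT = { 'num' }
  'num' is in predict set, so this production goes in M[F, 'num']

M[F, 'num'] = F → num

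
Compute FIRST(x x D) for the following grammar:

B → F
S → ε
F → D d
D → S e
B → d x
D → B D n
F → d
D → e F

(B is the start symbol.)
To compute FIRST(x x D), process the symbols left to right:
Symbol x is a terminal. Add 'x' and stop.
FIRST(x x D) = { 'x' }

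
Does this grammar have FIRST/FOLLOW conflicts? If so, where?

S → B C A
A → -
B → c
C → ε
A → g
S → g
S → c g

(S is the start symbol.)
No FIRST/FOLLOW conflicts.

A FIRST/FOLLOW conflict occurs when a non-terminal N has a nullable alternative N → β (β ⇒* ε) and another alternative N → α with FIRST(α) ∩ FOLLOW(N) ≠ ∅: on such a lookahead the parser cannot decide between expanding α and letting N vanish via β.

Nullable non-terminals: C.
C has a nullable alternative but only one production, so nothing to check.

A, B, S have no nullable alternative, so no FIRST/FOLLOW check is needed there.

No FIRST/FOLLOW conflicts found.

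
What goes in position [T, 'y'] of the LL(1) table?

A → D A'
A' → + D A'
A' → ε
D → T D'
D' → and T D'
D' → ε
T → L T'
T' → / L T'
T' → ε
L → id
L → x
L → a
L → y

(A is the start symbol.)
To find M[T, 'y'], we find productions for T where 'y' is in the predict set (PREDICT(N → α) = (FIRST(α) \ {ε}) ∪ (FOLLOW(N) if α ⇒* ε)).

Relevant sets:
  FIRST(L) = { 'a', 'id', 'x', 'y' }

T → L T': PREDICT = { 'a', 'id', 'x', 'y' }
  'y' is in predict set, so this production goes in M[T, 'y']

M[T, 'y'] = T → L T'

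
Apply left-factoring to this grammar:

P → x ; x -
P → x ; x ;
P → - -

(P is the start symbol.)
P → x ; x P'
P' → -
P' → ;
P → - -

Left-factoring transforms A → αβ₁ | αβ₂ into A → αA' and A' → β₁ | β₂
(α is the longest common prefix among the alternatives). Repeat until
no nonterminal has two alternatives with a common prefix.

Round 1: P has alternatives sharing prefix 'x ; x'. Introduce P': P → x ; x P'
  Add: P' → -
  Add: P' → ;

No remaining common prefixes — done.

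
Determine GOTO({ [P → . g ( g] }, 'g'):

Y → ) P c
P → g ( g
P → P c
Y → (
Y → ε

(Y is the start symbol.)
GOTO(I, 'g') = CLOSURE({ [A → αX.β] : [A → α.Xβ] ∈ I, X = 'g' })

Items with dot before 'g', with the dot advanced:
  [P → . g ( g] → [P → g . ( g]
Closure adds nothing (no advanced item has the dot before a non-terminal).

GOTO = { [P → g . ( g] }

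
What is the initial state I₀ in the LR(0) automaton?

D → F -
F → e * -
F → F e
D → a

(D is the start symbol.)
{ [D → . F -], [D → . a], [D' → . D], [F → . F e], [F → . e * -] }

First, augment the grammar with D' → D
I₀ = CLOSURE({ [D' → . D] }):
  [D' → . D] has the dot before D: add [D → . F -], [D → . a]
  [D → . F -] has the dot before F: add [F → . e * -], [F → . F e]
No further items can be added.

I₀ = { [D → . F -], [D → . a], [D' → . D], [F → . F e], [F → . e * -] }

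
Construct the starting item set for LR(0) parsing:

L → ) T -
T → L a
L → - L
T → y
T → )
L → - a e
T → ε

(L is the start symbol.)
First, augment the grammar with L' → L
I₀ = CLOSURE({ [L' → . L] }):
  [L' → . L] has the dot before L: add [L → . ) T -], [L → . - L], [L → . - a e]
No further items can be added.

I₀ = { [L → . ) T -], [L → . - L], [L → . - a e], [L' → . L] }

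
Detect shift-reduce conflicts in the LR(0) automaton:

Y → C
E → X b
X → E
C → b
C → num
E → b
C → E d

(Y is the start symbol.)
Augment with Y' → Y and build the canonical LR(0) collection (I0 = CLOSURE({[Y' → . Y]}), then GOTO on every symbol after a dot until no new states appear). It has 9 states:
  I0: { [C → . E d], [C → . b], [C → . num], [E → . X b], [E → . b], [X → . E], [Y → . C], [Y' → . Y] }  — shift
  I1: { [Y → C .] }  — reduce
  I2: { [C → E . d], [X → E .] }  — shift, reduce
  I3: { [E → X . b] }  — shift
  I4: { [Y' → Y .] }  — accept
  I5: { [C → b .], [E → b .] }  — 2 reduces
  I6: { [C → num .] }  — reduce
  I7: { [E → X b .] }  — reduce
  I8: { [C → E d .] }  — reduce

I2 contains reduce item [X → E .] and shift item [C → E . d] — shift-reduce conflict.

Answer: Yes — I2: [X → E .] vs [C → E . d]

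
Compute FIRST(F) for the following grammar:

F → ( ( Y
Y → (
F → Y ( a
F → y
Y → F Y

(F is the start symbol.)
{ '(', 'y' }

To compute FIRST(F), examine every production with F on the left-hand side, reading each right-hand side left to right until a non-nullable symbol is reached.

FIRST sets of the other non-terminals involved (by the same procedure, iterated to a fixed point):
  FIRST(Y) = { '(', 'y' }

From F → ( ( Y:
  - '(' is a terminal: add '(' and stop
From F → Y ( a:
  - Y is a non-terminal: add FIRST(Y) \ {ε} = { '(', 'y' }
    Y is not nullable, so stop
From F → y:
  - y is a terminal: add 'y' and stop

Collecting: FIRST(F) = { '(', 'y' }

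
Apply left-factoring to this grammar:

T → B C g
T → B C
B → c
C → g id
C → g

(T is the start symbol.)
Left-factoring transforms A → αβ₁ | αβ₂ into A → αA' and A' → β₁ | β₂
(α is the longest common prefix among the alternatives). Repeat until
no nonterminal has two alternatives with a common prefix.

Round 1: T has alternatives sharing prefix 'B C'. Introduce T': T → B C T'
  Add: T' → g
  Add: T' → ε

Round 2: C has alternatives sharing prefix 'g'. Introduce C': C → g C'
  Add: C' → id
  Add: C' → ε

No remaining common prefixes — done.

Resulting grammar:
T → B C T'
T' → g
T' → ε
B → c
C → g C'
C' → id
C' → ε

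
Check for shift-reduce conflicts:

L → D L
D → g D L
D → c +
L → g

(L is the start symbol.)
Yes — I4: [L → g .] vs [D → . c +]

Augment with L' → L and build the canonical LR(0) collection (I0 = CLOSURE({[L' → . L]}), then GOTO on every symbol after a dot until no new states appear). It has 10 states:
  I0: { [D → . c +], [D → . g D L], [L → . D L], [L → . g], [L' → . L] }  — shift
  I1: { [D → . c +], [D → . g D L], [L → . D L], [L → . g], [L → D . L] }  — shift
  I2: { [L' → L .] }  — accept
  I3: { [D → c . +] }  — shift
  I4: { [D → . c +], [D → . g D L], [D → g . D L], [L → g .] }  — shift, reduce
  I5: { [D → . c +], [D → . g D L], [D → g D . L], [L → . D L], [L → . g] }  — shift
  I6: { [D → . c +], [D → . g D L], [D → g . D L] }  — shift
  I7: { [D → g D L .] }  — reduce
  I8: { [D → c + .] }  — reduce
  I9: { [L → D L .] }  — reduce

I4 contains reduce item [L → g .] and shift items [D → . c +], [D → . g D L] — shift-reduce conflict.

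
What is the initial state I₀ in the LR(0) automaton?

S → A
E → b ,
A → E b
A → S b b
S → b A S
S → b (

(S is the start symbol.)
First, augment the grammar with S' → S
I₀ = CLOSURE({ [S' → . S] }):
  [S' → . S] has the dot before S: add [S → . A], [S → . b A S], [S → . b (]
  [S → . A] has the dot before A: add [A → . E b], [A → . S b b]
  [A → . E b] has the dot before E: add [E → . b ,]
No further items can be added.

I₀ = { [A → . E b], [A → . S b b], [E → . b ,], [S → . A], [S → . b (], [S → . b A S], [S' → . S] }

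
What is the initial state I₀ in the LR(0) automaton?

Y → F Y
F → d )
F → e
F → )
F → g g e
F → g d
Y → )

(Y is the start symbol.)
First, augment the grammar with Y' → Y
I₀ = CLOSURE({ [Y' → . Y] }):
  [Y' → . Y] has the dot before Y: add [Y → . F Y], [Y → . )]
  [Y → . F Y] has the dot before F: add [F → . d )], [F → . e], [F → . )], [F → . g g e], [F → . g d]
No further items can be added.

I₀ = { [F → . )], [F → . d )], [F → . e], [F → . g d], [F → . g g e], [Y → . )], [Y → . F Y], [Y' → . Y] }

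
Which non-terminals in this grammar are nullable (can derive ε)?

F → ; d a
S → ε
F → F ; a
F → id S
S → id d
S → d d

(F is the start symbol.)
A non-terminal is nullable if it can derive ε (the empty string): either it has an ε-production, or it has a production whose right-hand side consists entirely of nullable non-terminals.

ε-productions: S → ε
So S is immediately nullable.
No further non-terminal can be added: every production for the remaining non-terminals contains a terminal or a non-nullable non-terminal.
Nullable = { 'S' }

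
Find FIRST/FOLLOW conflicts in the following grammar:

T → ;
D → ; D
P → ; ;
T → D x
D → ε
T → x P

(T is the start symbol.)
A FIRST/FOLLOW conflict occurs when a non-terminal N has a nullable alternative N → β (β ⇒* ε) and another alternative N → α with FIRST(α) ∩ FOLLOW(N) ≠ ∅: on such a lookahead the parser cannot decide between expanding α and letting N vanish via β.

Nullable non-terminals: D.

D: nullable alternative(s) D → ε; FOLLOW(D) = { 'x' }
  D → ; D: FIRST \ {ε} = { ';' } — disjoint from FOLLOW(D)
  D → ε: FIRST \ {ε} = { } — this is the only nullable alternative, skip

P, T have no nullable alternative, so no FIRST/FOLLOW check is needed there.

No FIRST/FOLLOW conflicts found.

Answer: No FIRST/FOLLOW conflicts.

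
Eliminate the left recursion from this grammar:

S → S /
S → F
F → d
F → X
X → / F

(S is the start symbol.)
S is directly left-recursive. The standard transformation for
  A → A α₁ | ... | A α_m | β₁ | ... | β_n
is
  A  → β₁ A' | ... | β_n A'
  A' → α₁ A' | ... | α_m A' | ε

S → F becomes S → F S'
S → S / becomes S' → / S'
Add S' → ε

Productions for other non-terminals are unchanged:
  F → d
  F → X
  X → / F

Resulting grammar:
S → F S'
S' → / S'
S' → ε
F → d
F → X
X → / F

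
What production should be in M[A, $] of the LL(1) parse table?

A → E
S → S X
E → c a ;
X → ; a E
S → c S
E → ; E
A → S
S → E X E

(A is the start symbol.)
Empty (error entry)

To find M[A, $], we find productions for A where $ is in the predict set (PREDICT(N → α) = (FIRST(α) \ {ε}) ∪ (FOLLOW(N) if α ⇒* ε)).

Relevant sets:
  FIRST(E) = { ';', 'c' }
  FIRST(S) = { ';', 'c' }

A → E: PREDICT = { ';', 'c' }
A → S: PREDICT = { ';', 'c' }

M[A, $] is empty (no production applies)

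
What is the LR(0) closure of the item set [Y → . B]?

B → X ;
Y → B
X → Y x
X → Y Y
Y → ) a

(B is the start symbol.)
{ [B → . X ;], [X → . Y Y], [X → . Y x], [Y → . ) a], [Y → . B] }

Start with: [Y → . B]
  [Y → . B] has the dot before B: add [B → . X ;]
  [B → . X ;] has the dot before X: add [X → . Y x], [X → . Y Y]
  [X → . Y x] has the dot before Y: add [Y → . ) a]
No further items can be added.

CLOSURE = { [B → . X ;], [X → . Y Y], [X → . Y x], [Y → . ) a], [Y → . B] }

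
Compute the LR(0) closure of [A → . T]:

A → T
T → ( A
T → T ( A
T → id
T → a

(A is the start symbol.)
{ [A → . T], [T → . ( A], [T → . T ( A], [T → . a], [T → . id] }

To compute CLOSURE, for each item [A → α.Bβ] where B is a non-terminal, add [B → .γ] for all productions B → γ; repeat for the newly added items until nothing changes.

Start with: [A → . T]
  [A → . T] has the dot before T: add [T → . ( A], [T → . T ( A], [T → . id], [T → . a]
No further items can be added.

CLOSURE = { [A → . T], [T → . ( A], [T → . T ( A], [T → . a], [T → . id] }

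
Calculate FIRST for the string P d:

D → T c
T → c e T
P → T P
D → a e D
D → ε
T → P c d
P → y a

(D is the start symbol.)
FIRST sets of the non-terminals involved (from the grammar, by fixed-point iteration):
  FIRST(P) = { 'c', 'y' }

To compute FIRST(P d), process the symbols left to right:
Symbol P is a non-terminal. Add FIRST(P) \ {ε} = { 'c', 'y' }
P is not nullable (ε ∉ FIRST(P)), so stop here.
FIRST(P d) = { 'c', 'y' }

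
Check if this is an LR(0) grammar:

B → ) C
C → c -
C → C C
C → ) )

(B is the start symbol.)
No. Shift-reduce conflict between [B → ) C .] and [C → . ) )]

Augment with B' → B and build the canonical LR(0) collection (I0 = CLOSURE({[B' → . B]}), then GOTO on every symbol after a dot until no new states appear). It has 9 states:
  I0: { [B → . ) C], [B' → . B] }  — shift
  I1: { [B → ) . C], [C → . ) )], [C → . C C], [C → . c -] }  — shift
  I2: { [B' → B .] }  — accept
  I3: { [C → ) . )] }  — shift
  I4: { [B → ) C .], [C → . ) )], [C → . C C], [C → . c -], [C → C . C] }  — shift, reduce
  I5: { [C → c . -] }  — shift
  I6: { [C → c - .] }  — reduce
  I7: { [C → . ) )], [C → . C C], [C → . c -], [C → C . C], [C → C C .] }  — shift, reduce
  I8: { [C → ) ) .] }  — reduce

Conflict in state I4:
  Shift-reduce conflict between [B → ) C .] and [C → . ) )]
So the grammar is NOT LR(0).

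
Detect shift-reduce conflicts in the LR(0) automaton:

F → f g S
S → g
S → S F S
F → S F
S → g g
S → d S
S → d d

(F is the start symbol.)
A shift-reduce conflict occurs when an LR(0) state has both:
  - a complete (reduce) item [A → α .] (dot at the end), and
  - a shift item [B → β . c γ] (dot before a terminal).

Augment with F' → F and build the canonical LR(0) collection (I0 = CLOSURE({[F' → . F]}), then GOTO on every symbol after a dot until no new states appear). It has 14 states:
  I0: { [F → . S F], [F → . f g S], [F' → . F], [S → . S F S], [S → . d S], [S → . d d], [S → . g g], [S → . g] }  — shift
  I1: { [F' → F .] }  — accept
  I2: { [F → . S F], [F → . f g S], [F → S . F], [S → . S F S], [S → . d S], [S → . d d], [S → . g g], [S → . g], [S → S . F S] }  — shift
  I3: { [S → . S F S], [S → . d S], [S → . d d], [S → . g g], [S → . g], [S → d . S], [S → d . d] }  — shift
  I4: { [F → f . g S] }  — shift
  I5: { [S → g . g], [S → g .] }  — shift, reduce
  I6: { [S → g g .] }  — reduce
  I7: { [F → f g . S], [S → . S F S], [S → . d S], [S → . d d], [S → . g g], [S → . g] }  — shift
  I8: { [F → . S F], [F → . f g S], [F → f g S .], [S → . S F S], [S → . d S], [S → . d d], [S → . g g], [S → . g], [S → S . F S] }  — shift, reduce
  I9: { [S → . S F S], [S → . d S], [S → . d d], [S → . g g], [S → . g], [S → S F . S] }  — shift
  I10: { [F → . S F], [F → . f g S], [S → . S F S], [S → . d S], [S → . d d], [S → . g g], [S → . g], [S → S . F S], [S → S F S .] }  — shift, reduce
  I11: { [F → . S F], [F → . f g S], [S → . S F S], [S → . d S], [S → . d d], [S → . g g], [S → . g], [S → S . F S], [S → d S .] }  — shift, reduce
  I12: { [S → . S F S], [S → . d S], [S → . d d], [S → . g g], [S → . g], [S → d . S], [S → d . d], [S → d d .] }  — shift, reduce
  I13: { [F → S F .], [S → . S F S], [S → . d S], [S → . d d], [S → . g g], [S → . g], [S → S F . S] }  — shift, reduce

I5 contains reduce item [S → g .] and shift item [S → g . g] — shift-reduce conflict.
I8 contains reduce item [F → f g S .] and shift items [F → . f g S], [S → . d S], [S → . d d], [S → . g], [S → . g g] — shift-reduce conflict.
I10 contains reduce item [S → S F S .] and shift items [F → . f g S], [S → . d S], [S → . d d], [S → . g], [S → . g g] — shift-reduce conflict.
I11 contains reduce item [S → d S .] and shift items [F → . f g S], [S → . d S], [S → . d d], [S → . g], [S → . g g] — shift-reduce conflict.
I12 contains reduce item [S → d d .] and shift items [S → . d S], [S → . d d], [S → d . d], [S → . g], [S → . g g] — shift-reduce conflict.
I13 contains reduce item [F → S F .] and shift items [S → . d S], [S → . d d], [S → . g], [S → . g g] — shift-reduce conflict.

Answer: Yes — I5: [S → g .] vs [S → g . g]; I8: [F → f g S .] vs [F → . f g S]; I10: [S → S F S .] vs [F → . f g S]; I11: [S → d S .] vs [F → . f g S]; I12: [S → d d .] vs [S → . d S]; I13: [F → S F .] vs [S → . d S]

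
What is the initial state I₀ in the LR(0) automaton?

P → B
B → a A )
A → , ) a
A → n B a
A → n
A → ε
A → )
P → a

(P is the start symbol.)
{ [B → . a A )], [P → . B], [P → . a], [P' → . P] }

First, augment the grammar with P' → P
I₀ = CLOSURE({ [P' → . P] }):
  [P' → . P] has the dot before P: add [P → . B], [P → . a]
  [P → . B] has the dot before B: add [B → . a A )]
No further items can be added.

I₀ = { [B → . a A )], [P → . B], [P → . a], [P' → . P] }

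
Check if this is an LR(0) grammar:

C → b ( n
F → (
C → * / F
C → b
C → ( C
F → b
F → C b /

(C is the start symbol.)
No. Shift-reduce conflict between [C → b .] and [C → b . ( n]

Augment with C' → C and build the canonical LR(0) collection (I0 = CLOSURE({[C' → . C]}), then GOTO on every symbol after a dot until no new states appear). It has 15 states:
  I0: { [C → . ( C], [C → . * / F], [C → . b ( n], [C → . b], [C' → . C] }  — shift
  I1: { [C → ( . C], [C → . ( C], [C → . * / F], [C → . b ( n], [C → . b] }  — shift
  I2: { [C → * . / F] }  — shift
  I3: { [C' → C .] }  — accept
  I4: { [C → b . ( n], [C → b .] }  — shift, reduce
  I5: { [C → b ( . n] }  — shift
  I6: { [C → b ( n .] }  — reduce
  I7: { [C → * / . F], [C → . ( C], [C → . * / F], [C → . b ( n], [C → . b], [F → . (], [F → . C b /], [F → . b] }  — shift
  I8: { [C → ( . C], [C → . ( C], [C → . * / F], [C → . b ( n], [C → . b], [F → ( .] }  — shift, reduce
  I9: { [F → C . b /] }  — shift
  I10: { [C → * / F .] }  — reduce
  I11: { [C → b . ( n], [C → b .], [F → b .] }  — shift, 2 reduces
  I12: { [F → C b . /] }  — shift
  I13: { [F → C b / .] }  — reduce
  I14: { [C → ( C .] }  — reduce

Conflict in state I4:
  Shift-reduce conflict between [C → b .] and [C → b . ( n]
So the grammar is NOT LR(0).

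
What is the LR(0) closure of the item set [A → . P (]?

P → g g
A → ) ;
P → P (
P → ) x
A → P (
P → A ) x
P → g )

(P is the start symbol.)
{ [A → . ) ;], [A → . P (], [P → . ) x], [P → . A ) x], [P → . P (], [P → . g )], [P → . g g] }

Start with: [A → . P (]
  [A → . P (] has the dot before P: add [P → . g g], [P → . P (], [P → . ) x], [P → . A ) x], [P → . g )]
  [P → . A ) x] has the dot before A: add [A → . ) ;]
No further items can be added.

CLOSURE = { [A → . ) ;], [A → . P (], [P → . ) x], [P → . A ) x], [P → . P (], [P → . g )], [P → . g g] }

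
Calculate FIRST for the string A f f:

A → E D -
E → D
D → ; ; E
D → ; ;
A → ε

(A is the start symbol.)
FIRST sets of the non-terminals involved (from the grammar, by fixed-point iteration):
  FIRST(A) = { ';', ε }

To compute FIRST(A f f), process the symbols left to right:
Symbol A is a non-terminal. Add FIRST(A) \ {ε} = { ';' }
A is nullable (ε ∈ FIRST(A)), continue to the next symbol.
Symbol f is a terminal. Add 'f' and stop.
FIRST(A f f) = { ';', 'f' }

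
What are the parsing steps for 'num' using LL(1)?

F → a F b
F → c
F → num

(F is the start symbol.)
LL(1) parsing maintains a stack (initially the start symbol over $) and the input. At each step: if the stack top is a terminal, match it against the current input token; if it is a non-terminal N, replace it with the RHS of M[N, lookahead] (the unique production whose predict set contains the lookahead).

Stack is shown with the top on the left.

Stack  Input  Action
--------------------
F $    num $  output F → num
num $  num $  match 'num'
$      $      accept

The string is accepted.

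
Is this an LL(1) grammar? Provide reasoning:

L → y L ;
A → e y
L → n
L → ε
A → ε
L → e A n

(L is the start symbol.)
A grammar is LL(1) if for each non-terminal N with multiple productions, the predict sets of those productions are pairwise disjoint, where PREDICT(N → α) = (FIRST(α) \ {ε}) ∪ (FOLLOW(N) if α ⇒* ε).

Relevant sets:
  FOLLOW(L) = { $, ';' }
  FOLLOW(A) = { 'n' }

For L:
  PREDICT(L → y L ';') = { 'y' }
  PREDICT(L → n) = { 'n' }
  PREDICT(L → ε) = { $, ';' }
  PREDICT(L → e A n) = { 'e' }
For A:
  PREDICT(A → e y) = { 'e' }
  PREDICT(A → ε) = { 'n' }

All predict sets are disjoint. The grammar IS LL(1).

Answer: Yes, the grammar is LL(1).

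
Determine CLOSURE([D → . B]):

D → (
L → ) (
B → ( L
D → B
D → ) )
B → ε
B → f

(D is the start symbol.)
To compute CLOSURE, for each item [A → α.Bβ] where B is a non-terminal, add [B → .γ] for all productions B → γ; repeat for the newly added items until nothing changes.

Start with: [D → . B]
  [D → . B] has the dot before B: add [B → . ( L], [B → .], [B → . f]
No further items can be added.

CLOSURE = { [B → . ( L], [B → . f], [B → .], [D → . B] }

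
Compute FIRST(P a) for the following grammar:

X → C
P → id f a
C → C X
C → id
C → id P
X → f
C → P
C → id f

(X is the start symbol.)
{ 'id' }

FIRST sets of the non-terminals involved (from the grammar, by fixed-point iteration):
  FIRST(P) = { 'id' }

To compute FIRST(P a), process the symbols left to right:
Symbol P is a non-terminal. Add FIRST(P) \ {ε} = { 'id' }
P is not nullable (ε ∉ FIRST(P)), so stop here.
FIRST(P a) = { 'id' }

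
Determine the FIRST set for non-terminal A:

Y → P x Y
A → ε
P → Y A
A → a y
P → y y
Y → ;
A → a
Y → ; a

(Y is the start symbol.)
From A → ε:
  - ε-production, so ε ∈ FIRST(A)
From A → a y:
  - a is a terminal: add 'a' and stop
From A → a:
  - a is a terminal: add 'a' and stop

Collecting: FIRST(A) = { 'a', ε }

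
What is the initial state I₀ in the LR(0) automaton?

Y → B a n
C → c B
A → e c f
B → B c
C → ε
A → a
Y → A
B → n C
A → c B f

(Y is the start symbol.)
First, augment the grammar with Y' → Y
I₀ = CLOSURE({ [Y' → . Y] }):
  [Y' → . Y] has the dot before Y: add [Y → . B a n], [Y → . A]
  [Y → . B a n] has the dot before B: add [B → . B c], [B → . n C]
  [Y → . A] has the dot before A: add [A → . e c f], [A → . a], [A → . c B f]
No further items can be added.

I₀ = { [A → . a], [A → . c B f], [A → . e c f], [B → . B c], [B → . n C], [Y → . A], [Y → . B a n], [Y' → . Y] }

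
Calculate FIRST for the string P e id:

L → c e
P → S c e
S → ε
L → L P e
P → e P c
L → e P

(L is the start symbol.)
{ 'c', 'e' }

FIRST sets of the non-terminals involved (from the grammar, by fixed-point iteration):
  FIRST(P) = { 'c', 'e' }

To compute FIRST(P e id), process the symbols left to right:
Symbol P is a non-terminal. Add FIRST(P) \ {ε} = { 'c', 'e' }
P is not nullable (ε ∉ FIRST(P)), so stop here.
FIRST(P e id) = { 'c', 'e' }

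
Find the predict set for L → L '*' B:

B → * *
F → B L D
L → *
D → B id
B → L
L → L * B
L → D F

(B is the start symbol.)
{ '*' }

PREDICT(L → L '*' B) = (FIRST(RHS) \ {ε}) ∪ (FOLLOW(L) if ε ∈ FIRST(RHS), i.e. RHS ⇒* ε)
FIRST(L) = { '*' }
FIRST(L '*' B) = { '*' }
ε ∉ FIRST(L '*' B), so FOLLOW(L) is not added.
PREDICT(L → L '*' B) = { '*' }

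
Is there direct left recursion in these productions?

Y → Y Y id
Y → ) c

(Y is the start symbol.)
Direct left recursion occurs when N → N α for some non-terminal N (the right-hand side begins with the left-hand side itself).

Y → Y Y id: LEFT RECURSIVE (starts with Y)
Y → ) c: starts with ')'

The grammar has direct left recursion on: Y.

Answer: Yes, Y is left-recursive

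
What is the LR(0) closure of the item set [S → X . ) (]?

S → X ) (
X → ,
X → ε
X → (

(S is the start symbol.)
{ [S → X . ) (] }

Start with: [S → X . ) (]
The dot precedes the terminal ')', so nothing is added.

CLOSURE = { [S → X . ) (] }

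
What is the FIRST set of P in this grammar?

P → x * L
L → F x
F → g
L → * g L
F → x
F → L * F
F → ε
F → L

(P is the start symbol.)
To compute FIRST(P), examine every production with P on the left-hand side, reading each right-hand side left to right until a non-nullable symbol is reached.

From P → x * L:
  - x is a terminal: add 'x' and stop

Collecting: FIRST(P) = { 'x' }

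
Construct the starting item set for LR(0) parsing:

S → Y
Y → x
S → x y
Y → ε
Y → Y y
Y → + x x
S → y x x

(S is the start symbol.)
First, augment the grammar with S' → S
I₀ = CLOSURE({ [S' → . S] }):
  [S' → . S] has the dot before S: add [S → . Y], [S → . x y], [S → . y x x]
  [S → . Y] has the dot before Y: add [Y → . x], [Y → .], [Y → . Y y], [Y → . + x x]
No further items can be added.

I₀ = { [S → . Y], [S → . x y], [S → . y x x], [S' → . S], [Y → . + x x], [Y → . Y y], [Y → . x], [Y → .] }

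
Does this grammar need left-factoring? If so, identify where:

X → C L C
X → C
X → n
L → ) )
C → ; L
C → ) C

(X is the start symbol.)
Left-factoring is needed when two productions for the same non-terminal
share a common prefix on the right-hand side.

Productions for X:
  X → C L C
  X → C
  X → n
Productions for C:
  C → ; L
  C → ) C

Found common prefix 'C' in productions for X

Answer: Yes, X has productions with common prefix 'C'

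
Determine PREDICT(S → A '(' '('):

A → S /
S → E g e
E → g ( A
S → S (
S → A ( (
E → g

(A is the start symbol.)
{ 'g' }

PREDICT(S → A '(' '(') = (FIRST(RHS) \ {ε}) ∪ (FOLLOW(S) if ε ∈ FIRST(RHS), i.e. RHS ⇒* ε)
FIRST(A) = { 'g' }
FIRST(A '(' '(') = { 'g' }
ε ∉ FIRST(A '(' '('), so FOLLOW(S) is not added.
PREDICT(S → A '(' '(') = { 'g' }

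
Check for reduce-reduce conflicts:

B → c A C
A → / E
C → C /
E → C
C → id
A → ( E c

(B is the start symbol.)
No reduce-reduce conflicts

A reduce-reduce conflict occurs when an LR(0) state has two complete items [A → α .] and [B → β .] — both call for a reduction, and with no lookahead the parser cannot choose between them.

Augment with B' → B and build the canonical LR(0) collection (I0 = CLOSURE({[B' → . B]}), then GOTO on every symbol after a dot until no new states appear). It has 13 states:
  I0: { [B → . c A C], [B' → . B] }  — shift
  I1: { [B' → B .] }  — accept
  I2: { [A → . ( E c], [A → . / E], [B → c . A C] }  — shift
  I3: { [A → ( . E c], [C → . C /], [C → . id], [E → . C] }  — shift
  I4: { [A → / . E], [C → . C /], [C → . id], [E → . C] }  — shift
  I5: { [B → c A . C], [C → . C /], [C → . id] }  — shift
  I6: { [B → c A C .], [C → C . /] }  — shift, reduce
  I7: { [C → id .] }  — reduce
  I8: { [C → C / .] }  — reduce
  I9: { [C → C . /], [E → C .] }  — shift, reduce
  I10: { [A → / E .] }  — reduce
  I11: { [A → ( E . c] }  — shift
  I12: { [A → ( E c .] }  — reduce

No state contains more than one complete item.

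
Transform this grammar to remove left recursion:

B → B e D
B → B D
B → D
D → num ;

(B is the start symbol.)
B → D B'
B' → e D B'
B' → D B'
B' → ε
D → num ;

B is directly left-recursive. The standard transformation for
  A → A α₁ | ... | A α_m | β₁ | ... | β_n
is
  A  → β₁ A' | ... | β_n A'
  A' → α₁ A' | ... | α_m A' | ε

B → D becomes B → D B'
B → B e D becomes B' → e D B'
B → B D becomes B' → D B'
Add B' → ε

Productions for other non-terminals are unchanged:
  D → num ;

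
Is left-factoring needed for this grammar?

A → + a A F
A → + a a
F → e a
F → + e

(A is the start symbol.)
Left-factoring is needed when two productions for the same non-terminal
share a common prefix on the right-hand side.

Productions for A:
  A → + a A F
  A → + a a
Productions for F:
  F → e a
  F → + e

Found common prefix '+ a' in productions for A

Answer: Yes, A has productions with common prefix '+ a'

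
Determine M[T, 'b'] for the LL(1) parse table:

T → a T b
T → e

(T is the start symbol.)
Empty (error entry)

To find M[T, 'b'], we find productions for T where 'b' is in the predict set (PREDICT(N → α) = (FIRST(α) \ {ε}) ∪ (FOLLOW(N) if α ⇒* ε)).

T → a T b: PREDICT = { 'a' }
T → e: PREDICT = { 'e' }

M[T, 'b'] is empty (no production applies)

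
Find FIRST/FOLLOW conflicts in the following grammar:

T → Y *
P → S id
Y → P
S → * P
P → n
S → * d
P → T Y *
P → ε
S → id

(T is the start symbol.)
A FIRST/FOLLOW conflict occurs when a non-terminal N has a nullable alternative N → β (β ⇒* ε) and another alternative N → α with FIRST(α) ∩ FOLLOW(N) ≠ ∅: on such a lookahead the parser cannot decide between expanding α and letting N vanish via β.

Nullable non-terminals: P, Y.
FIRST sets used below: FIRST(S) = { '*', 'id' }, FIRST(T) = { '*', 'id', 'n' }

P: nullable alternative(s) P → ε; FOLLOW(P) = { '*', 'id' }
  P → S id: FIRST \ {ε} = { '*', 'id' } — overlaps FOLLOW(P) on { '*', 'id' }: CONFLICT
  P → n: FIRST \ {ε} = { 'n' } — disjoint from FOLLOW(P)
  P → T Y *: FIRST \ {ε} = { '*', 'id', 'n' } — overlaps FOLLOW(P) on { '*', 'id' }: CONFLICT
  P → ε: FIRST \ {ε} = { } — this is the only nullable alternative, skip
Y has a nullable alternative but only one production, so nothing to check.

S, T have no nullable alternative, so no FIRST/FOLLOW check is needed there.

So the grammar has 2 FIRST/FOLLOW conflicts (marked CONFLICT above).

Answer: Yes. P → S id with FOLLOW(P) on { '*', 'id' }; P → T Y '*' with FOLLOW(P) on { '*', 'id' }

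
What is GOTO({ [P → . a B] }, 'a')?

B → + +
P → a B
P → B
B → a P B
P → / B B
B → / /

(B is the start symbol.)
{ [B → . + +], [B → . / /], [B → . a P B], [P → a . B] }

GOTO(I, 'a') = CLOSURE({ [A → αX.β] : [A → α.Xβ] ∈ I, X = 'a' })

Items with dot before 'a', with the dot advanced:
  [P → . a B] → [P → a . B]
Closure of the advanced items:
  [P → a . B] has the dot before B: add [B → . + +], [B → . a P B], [B → . / /]

GOTO = { [B → . + +], [B → . / /], [B → . a P B], [P → a . B] }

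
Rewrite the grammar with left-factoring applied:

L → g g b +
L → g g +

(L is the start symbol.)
L → g g L'
L' → b +
L' → +

Left-factoring transforms A → αβ₁ | αβ₂ into A → αA' and A' → β₁ | β₂
(α is the longest common prefix among the alternatives). Repeat until
no nonterminal has two alternatives with a common prefix.

Round 1: L has alternatives sharing prefix 'g g'. Introduce L': L → g g L'
  Add: L' → b +
  Add: L' → +

No remaining common prefixes — done.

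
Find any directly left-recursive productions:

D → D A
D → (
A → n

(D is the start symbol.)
Direct left recursion occurs when N → N α for some non-terminal N (the right-hand side begins with the left-hand side itself).

D → D A: LEFT RECURSIVE (starts with D)
D → (: starts with '('
A → n: starts with n

The grammar has direct left recursion on: D.

Answer: Yes, D is left-recursive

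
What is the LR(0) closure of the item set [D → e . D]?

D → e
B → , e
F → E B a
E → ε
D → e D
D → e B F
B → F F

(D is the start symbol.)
{ [D → . e B F], [D → . e D], [D → . e], [D → e . D] }

To compute CLOSURE, for each item [A → α.Bβ] where B is a non-terminal, add [B → .γ] for all productions B → γ; repeat for the newly added items until nothing changes.

Start with: [D → e . D]
  [D → e . D] has the dot before D: add [D → . e], [D → . e D], [D → . e B F]
No further items can be added.

CLOSURE = { [D → . e B F], [D → . e D], [D → . e], [D → e . D] }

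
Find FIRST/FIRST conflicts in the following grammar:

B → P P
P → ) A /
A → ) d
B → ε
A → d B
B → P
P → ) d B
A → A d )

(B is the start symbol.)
Yes. B → P P / B → P on { ')' }; P → ')' A '/' / P → ')' d B on { ')' }; A → ')' d / A → A d ')' on { ')' }; A → d B / A → A d ')' on { 'd' }

A FIRST/FIRST conflict occurs when two productions N → α and N → β for the same non-terminal have FIRST(α) ∩ FIRST(β) ≠ ∅ (with ε ∈ FIRST of a nullable right-hand side, so two nullable alternatives also conflict).

FIRST sets of the non-terminals at (or reachable through a nullable prefix from) the front of some alternative:
  FIRST(P) = { ')' }
  FIRST(A) = { ')', 'd' }

Productions for B:
  B → P P: FIRST = { ')' }
  B → ε: FIRST = { ε }
  B → P: FIRST = { ')' }
Productions for P:
  P → ) A /: FIRST = { ')' }
  P → ) d B: FIRST = { ')' }
Productions for A:
  A → ) d: FIRST = { ')' }
  A → d B: FIRST = { 'd' }
  A → A d ): FIRST = { ')', 'd' }

Conflict for B: B → P P and B → P
  Overlap: { ')' }
Conflict for P: P → ) A / and P → ) d B
  Overlap: { ')' }
Conflict for A: A → ) d and A → A d )
  Overlap: { ')' }
Conflict for A: A → d B and A → A d )
  Overlap: { 'd' }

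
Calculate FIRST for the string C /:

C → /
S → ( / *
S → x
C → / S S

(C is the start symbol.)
FIRST sets of the non-terminals involved (from the grammar, by fixed-point iteration):
  FIRST(C) = { '/' }

To compute FIRST(C /), process the symbols left to right:
Symbol C is a non-terminal. Add FIRST(C) \ {ε} = { '/' }
C is not nullable (ε ∉ FIRST(C)), so stop here.
FIRST(C /) = { '/' }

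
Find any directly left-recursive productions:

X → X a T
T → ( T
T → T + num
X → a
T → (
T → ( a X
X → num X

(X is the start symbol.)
X → X a T: LEFT RECURSIVE (starts with X)
T → ( T: starts with '('
T → T + num: LEFT RECURSIVE (starts with T)
X → a: starts with a
T → (: starts with '('
T → ( a X: starts with '('
X → num X: starts with num

The grammar has direct left recursion on: X, T.

Answer: Yes, X, T are left-recursive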